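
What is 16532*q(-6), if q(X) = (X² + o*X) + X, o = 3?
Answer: 198384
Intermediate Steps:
q(X) = X² + 4*X (q(X) = (X² + 3*X) + X = X² + 4*X)
16532*q(-6) = 16532*(-6*(4 - 6)) = 16532*(-6*(-2)) = 16532*12 = 198384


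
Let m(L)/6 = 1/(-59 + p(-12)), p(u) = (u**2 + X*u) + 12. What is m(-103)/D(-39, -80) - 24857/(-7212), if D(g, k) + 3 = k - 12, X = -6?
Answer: 399035863/115788660 ≈ 3.4462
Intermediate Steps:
p(u) = 12 + u**2 - 6*u (p(u) = (u**2 - 6*u) + 12 = 12 + u**2 - 6*u)
m(L) = 6/169 (m(L) = 6/(-59 + (12 + (-12)**2 - 6*(-12))) = 6/(-59 + (12 + 144 + 72)) = 6/(-59 + 228) = 6/169)
D(g, k) = -15 + k (D(g, k) = -3 + (k - 12) = -3 + (-12 + k) = -15 + k)
m(-103)/D(-39, -80) - 24857/(-7212) = 6/(169*(-15 - 80)) - 24857/(-7212) = (6/169)/(-95) - 24857*(-1/7212) = (6/169)*(-1/95) + 24857/7212 = -6/16055 + 24857/7212 = 399035863/115788660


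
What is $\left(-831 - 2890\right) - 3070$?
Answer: $-6791$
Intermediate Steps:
$\left(-831 - 2890\right) - 3070 = -3721 - 3070 = -6791$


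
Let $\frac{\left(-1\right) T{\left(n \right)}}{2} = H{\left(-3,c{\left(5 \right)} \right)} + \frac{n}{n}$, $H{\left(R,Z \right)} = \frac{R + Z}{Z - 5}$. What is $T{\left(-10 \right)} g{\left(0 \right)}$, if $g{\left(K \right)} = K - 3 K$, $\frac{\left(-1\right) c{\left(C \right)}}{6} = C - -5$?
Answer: $0$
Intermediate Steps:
$c{\left(C \right)} = -30 - 6 C$ ($c{\left(C \right)} = - 6 \left(C - -5\right) = - 6 \left(C + 5\right) = - 6 \left(5 + C\right) = -30 - 6 C$)
$g{\left(K \right)} = - 2 K$
$H{\left(R,Z \right)} = \frac{R + Z}{-5 + Z}$
$T{\left(n \right)} = - \frac{256}{65}$ ($T{\left(n \right)} = - 2 \left(\frac{-3 - 60}{-5 - 60} + \frac{n}{n}\right) = - 2 \left(\frac{-3 - 60}{-5 - 60} + 1\right) = - 2 \left(\frac{1}{-65} \left(-63\right) + 1\right) = - 2 \left(\left(- \frac{1}{65}\right) \left(-63\right) + 1\right) = - 2 \left(\frac{63}{65} + 1\right) = \left(-2\right) \frac{128}{65} = - \frac{256}{65}$)
$T{\left(-10 \right)} g{\left(0 \right)} = - \frac{256 \left(\left(-2\right) 0\right)}{65} = \left(- \frac{256}{65}\right) 0 = 0$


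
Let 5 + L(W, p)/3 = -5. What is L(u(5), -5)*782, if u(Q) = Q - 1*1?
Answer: -23460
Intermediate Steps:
u(Q) = -1 + Q (u(Q) = Q - 1 = -1 + Q)
L(W, p) = -30 (L(W, p) = -15 + 3*(-5) = -15 - 15 = -30)
L(u(5), -5)*782 = -30*782 = -23460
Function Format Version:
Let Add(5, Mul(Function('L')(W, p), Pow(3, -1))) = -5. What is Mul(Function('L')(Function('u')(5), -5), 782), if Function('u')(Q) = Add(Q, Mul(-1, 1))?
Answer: -23460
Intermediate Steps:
Function('u')(Q) = Add(-1, Q) (Function('u')(Q) = Add(Q, -1) = Add(-1, Q))
Function('L')(W, p) = -30 (Function('L')(W, p) = Add(-15, Mul(3, -5)) = Add(-15, -15) = -30)
Mul(Function('L')(Function('u')(5), -5), 782) = Mul(-30, 782) = -23460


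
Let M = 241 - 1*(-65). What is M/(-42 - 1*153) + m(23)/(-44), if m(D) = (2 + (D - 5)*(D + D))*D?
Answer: -622669/1430 ≈ -435.43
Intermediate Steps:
M = 306 (M = 241 + 65 = 306)
m(D) = D*(2 + 2*D*(-5 + D)) (m(D) = (2 + (-5 + D)*(2*D))*D = (2 + 2*D*(-5 + D))*D = D*(2 + 2*D*(-5 + D)))
M/(-42 - 1*153) + m(23)/(-44) = 306/(-42 - 1*153) + (2*23*(1 + 23² - 5*23))/(-44) = 306/(-42 - 153) + (2*23*(1 + 529 - 115))*(-1/44) = 306/(-195) + (2*23*415)*(-1/44) = 306*(-1/195) + 19090*(-1/44) = -102/65 - 9545/22 = -622669/1430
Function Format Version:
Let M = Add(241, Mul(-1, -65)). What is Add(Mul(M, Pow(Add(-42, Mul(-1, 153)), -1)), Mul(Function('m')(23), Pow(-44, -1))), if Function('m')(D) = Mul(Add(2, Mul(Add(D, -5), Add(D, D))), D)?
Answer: Rational(-622669, 1430) ≈ -435.43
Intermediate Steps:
M = 306 (M = Add(241, 65) = 306)
Function('m')(D) = Mul(D, Add(2, Mul(2, D, Add(-5, D)))) (Function('m')(D) = Mul(Add(2, Mul(Add(-5, D), Mul(2, D))), D) = Mul(Add(2, Mul(2, D, Add(-5, D))), D) = Mul(D, Add(2, Mul(2, D, Add(-5, D)))))
Add(Mul(M, Pow(Add(-42, Mul(-1, 153)), -1)), Mul(Function('m')(23), Pow(-44, -1))) = Add(Mul(306, Pow(Add(-42, Mul(-1, 153)), -1)), Mul(Mul(2, 23, Add(1, Pow(23, 2), Mul(-5, 23))), Pow(-44, -1))) = Add(Mul(306, Pow(Add(-42, -153), -1)), Mul(Mul(2, 23, Add(1, 529, -115)), Rational(-1, 44))) = Add(Mul(306, Pow(-195, -1)), Mul(Mul(2, 23, 415), Rational(-1, 44))) = Add(Mul(306, Rational(-1, 195)), Mul(19090, Rational(-1, 44))) = Add(Rational(-102, 65), Rational(-9545, 22)) = Rational(-622669, 1430)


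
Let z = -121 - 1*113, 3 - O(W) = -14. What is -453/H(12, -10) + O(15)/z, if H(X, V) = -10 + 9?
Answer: 105985/234 ≈ 452.93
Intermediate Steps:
H(X, V) = -1
O(W) = 17 (O(W) = 3 - 1*(-14) = 3 + 14 = 17)
z = -234 (z = -121 - 113 = -234)
-453/H(12, -10) + O(15)/z = -453/(-1) + 17/(-234) = -453*(-1) + 17*(-1/234) = 453 - 17/234 = 105985/234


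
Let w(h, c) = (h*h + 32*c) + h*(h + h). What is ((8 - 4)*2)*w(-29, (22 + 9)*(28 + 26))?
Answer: 448728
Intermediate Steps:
w(h, c) = 3*h² + 32*c (w(h, c) = (h² + 32*c) + h*(2*h) = (h² + 32*c) + 2*h² = 3*h² + 32*c)
((8 - 4)*2)*w(-29, (22 + 9)*(28 + 26)) = ((8 - 4)*2)*(3*(-29)² + 32*((22 + 9)*(28 + 26))) = (4*2)*(3*841 + 32*(31*54)) = 8*(2523 + 32*1674) = 8*(2523 + 53568) = 8*56091 = 448728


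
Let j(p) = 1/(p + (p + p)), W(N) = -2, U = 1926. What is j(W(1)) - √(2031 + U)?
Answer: -⅙ - √3957 ≈ -63.071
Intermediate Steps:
j(p) = 1/(3*p) (j(p) = 1/(p + 2*p) = 1/(3*p))
j(W(1)) - √(2031 + U) = (⅓)/(-2) - √(2031 + 1926) = (⅓)*(-½) - √3957 = -⅙ - √3957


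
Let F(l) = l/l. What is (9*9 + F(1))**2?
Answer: 6724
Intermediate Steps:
F(l) = 1
(9*9 + F(1))**2 = (9*9 + 1)**2 = (81 + 1)**2 = 82**2 = 6724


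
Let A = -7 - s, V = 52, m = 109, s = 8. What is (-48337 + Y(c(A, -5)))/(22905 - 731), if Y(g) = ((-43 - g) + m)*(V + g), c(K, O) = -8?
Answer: -45081/22174 ≈ -2.0331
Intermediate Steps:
A = -15 (A = -7 - 1*8 = -7 - 8 = -15)
Y(g) = (52 + g)*(66 - g) (Y(g) = ((-43 - g) + 109)*(52 + g) = (66 - g)*(52 + g) = (52 + g)*(66 - g))
(-48337 + Y(c(A, -5)))/(22905 - 731) = (-48337 + (3432 - 1*(-8)² + 14*(-8)))/(22905 - 731) = (-48337 + (3432 - 1*64 - 112))/22174 = (-48337 + (3432 - 64 - 112))*(1/22174) = (-48337 + 3256)*(1/22174) = -45081*1/22174 = -45081/22174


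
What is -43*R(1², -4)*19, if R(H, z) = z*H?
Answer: 3268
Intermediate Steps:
R(H, z) = H*z
-43*R(1², -4)*19 = -43*(1²*(-4))*19 = -43*(1*(-4))*19 = -43*(-4)*19 = -(-172)*19 = -1*(-3268) = 3268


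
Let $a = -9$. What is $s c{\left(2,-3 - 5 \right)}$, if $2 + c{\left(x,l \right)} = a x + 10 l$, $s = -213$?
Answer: $21300$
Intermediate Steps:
$c{\left(x,l \right)} = -2 - 9 x + 10 l$ ($c{\left(x,l \right)} = -2 + \left(- 9 x + 10 l\right) = -2 - 9 x + 10 l$)
$s c{\left(2,-3 - 5 \right)} = - 213 \left(-2 - 18 + 10 \left(-3 - 5\right)\right) = - 213 \left(-2 - 18 + 10 \left(-8\right)\right) = - 213 \left(-2 - 18 - 80\right) = \left(-213\right) \left(-100\right) = 21300$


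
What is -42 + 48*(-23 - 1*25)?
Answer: -2346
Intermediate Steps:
-42 + 48*(-23 - 1*25) = -42 + 48*(-23 - 25) = -42 + 48*(-48) = -42 - 2304 = -2346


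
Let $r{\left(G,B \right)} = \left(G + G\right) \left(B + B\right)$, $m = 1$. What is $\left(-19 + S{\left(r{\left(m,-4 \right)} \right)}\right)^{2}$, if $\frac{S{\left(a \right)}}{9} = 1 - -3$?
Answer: $289$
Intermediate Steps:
$r{\left(G,B \right)} = 4 B G$ ($r{\left(G,B \right)} = 2 G 2 B = 4 B G$)
$S{\left(a \right)} = 36$ ($S{\left(a \right)} = 9 \left(1 - -3\right) = 9 \left(1 + 3\right) = 9 \cdot 4 = 36$)
$\left(-19 + S{\left(r{\left(m,-4 \right)} \right)}\right)^{2} = \left(-19 + 36\right)^{2} = 17^{2} = 289$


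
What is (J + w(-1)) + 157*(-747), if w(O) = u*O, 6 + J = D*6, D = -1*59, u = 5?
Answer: -117644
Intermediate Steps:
D = -59
J = -360 (J = -6 - 59*6 = -6 - 354 = -360)
w(O) = 5*O
(J + w(-1)) + 157*(-747) = (-360 + 5*(-1)) + 157*(-747) = (-360 - 5) - 117279 = -365 - 117279 = -117644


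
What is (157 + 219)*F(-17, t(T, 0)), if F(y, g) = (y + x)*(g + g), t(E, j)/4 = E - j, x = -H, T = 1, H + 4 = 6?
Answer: -57152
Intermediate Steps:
H = 2 (H = -4 + 6 = 2)
x = -2 (x = -1*2 = -2)
t(E, j) = -4*j + 4*E (t(E, j) = 4*(E - j) = -4*j + 4*E)
F(y, g) = 2*g*(-2 + y) (F(y, g) = (y - 2)*(g + g) = (-2 + y)*(2*g) = 2*g*(-2 + y))
(157 + 219)*F(-17, t(T, 0)) = (157 + 219)*(2*(-4*0 + 4*1)*(-2 - 17)) = 376*(2*(0 + 4)*(-19)) = 376*(2*4*(-19)) = 376*(-152) = -57152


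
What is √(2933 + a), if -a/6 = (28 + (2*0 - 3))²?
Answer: I*√817 ≈ 28.583*I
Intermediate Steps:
a = -3750 (a = -6*(28 + (2*0 - 3))² = -6*(28 + (0 - 3))² = -6*(28 - 3)² = -6*25² = -6*625 = -3750)
√(2933 + a) = √(2933 - 3750) = √(-817) = I*√817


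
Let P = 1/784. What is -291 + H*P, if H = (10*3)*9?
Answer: -113937/392 ≈ -290.66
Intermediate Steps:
H = 270 (H = 30*9 = 270)
P = 1/784 ≈ 0.0012755
-291 + H*P = -291 + 270*(1/784) = -291 + 135/392 = -113937/392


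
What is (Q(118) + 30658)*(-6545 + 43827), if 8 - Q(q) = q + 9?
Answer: 1138554998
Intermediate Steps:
Q(q) = -1 - q (Q(q) = 8 - (q + 9) = 8 - (9 + q) = 8 + (-9 - q) = -1 - q)
(Q(118) + 30658)*(-6545 + 43827) = ((-1 - 1*118) + 30658)*(-6545 + 43827) = ((-1 - 118) + 30658)*37282 = (-119 + 30658)*37282 = 30539*37282 = 1138554998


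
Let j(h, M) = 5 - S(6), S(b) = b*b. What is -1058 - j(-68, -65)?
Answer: -1027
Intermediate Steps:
S(b) = b**2
j(h, M) = -31 (j(h, M) = 5 - 1*6**2 = 5 - 1*36 = 5 - 36 = -31)
-1058 - j(-68, -65) = -1058 - 1*(-31) = -1058 + 31 = -1027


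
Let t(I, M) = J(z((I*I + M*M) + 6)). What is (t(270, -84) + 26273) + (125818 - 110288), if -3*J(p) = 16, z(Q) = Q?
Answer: 125393/3 ≈ 41798.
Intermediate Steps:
J(p) = -16/3 (J(p) = -⅓*16 = -16/3)
t(I, M) = -16/3
(t(270, -84) + 26273) + (125818 - 110288) = (-16/3 + 26273) + (125818 - 110288) = 78803/3 + 15530 = 125393/3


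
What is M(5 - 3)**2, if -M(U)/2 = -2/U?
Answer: 4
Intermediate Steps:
M(U) = 4/U (M(U) = -(-4)/U = 4/U)
M(5 - 3)**2 = (4/(5 - 3))**2 = (4/2)**2 = (4*(1/2))**2 = 2**2 = 4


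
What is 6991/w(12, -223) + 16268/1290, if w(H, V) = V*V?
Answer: 409004881/32075205 ≈ 12.751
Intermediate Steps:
w(H, V) = V**2
6991/w(12, -223) + 16268/1290 = 6991/((-223)**2) + 16268/1290 = 6991/49729 + 16268*(1/1290) = 6991*(1/49729) + 8134/645 = 6991/49729 + 8134/645 = 409004881/32075205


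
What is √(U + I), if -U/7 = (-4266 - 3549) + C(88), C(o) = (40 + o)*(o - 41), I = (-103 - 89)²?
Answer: 19*√137 ≈ 222.39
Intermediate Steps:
I = 36864 (I = (-192)² = 36864)
C(o) = (-41 + o)*(40 + o) (C(o) = (40 + o)*(-41 + o) = (-41 + o)*(40 + o))
U = 12593 (U = -7*((-4266 - 3549) + (-1640 + 88² - 1*88)) = -7*(-7815 + (-1640 + 7744 - 88)) = -7*(-7815 + 6016) = -7*(-1799) = 12593)
√(U + I) = √(12593 + 36864) = √49457 = 19*√137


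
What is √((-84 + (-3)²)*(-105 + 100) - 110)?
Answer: √265 ≈ 16.279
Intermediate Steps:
√((-84 + (-3)²)*(-105 + 100) - 110) = √((-84 + 9)*(-5) - 110) = √(-75*(-5) - 110) = √(375 - 110) = √265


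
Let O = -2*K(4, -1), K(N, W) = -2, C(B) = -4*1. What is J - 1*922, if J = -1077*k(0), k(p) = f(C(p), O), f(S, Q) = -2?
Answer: 1232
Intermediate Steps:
C(B) = -4
O = 4 (O = -2*(-2) = 4)
k(p) = -2
J = 2154 (J = -1077*(-2) = 2154)
J - 1*922 = 2154 - 1*922 = 2154 - 922 = 1232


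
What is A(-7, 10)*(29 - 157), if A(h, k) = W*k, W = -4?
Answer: 5120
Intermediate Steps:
A(h, k) = -4*k
A(-7, 10)*(29 - 157) = (-4*10)*(29 - 157) = -40*(-128) = 5120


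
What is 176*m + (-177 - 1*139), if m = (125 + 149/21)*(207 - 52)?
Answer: 75668084/21 ≈ 3.6032e+6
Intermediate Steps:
m = 429970/21 (m = (125 + 149*(1/21))*155 = (125 + 149/21)*155 = (2774/21)*155 = 429970/21 ≈ 20475.)
176*m + (-177 - 1*139) = 176*(429970/21) + (-177 - 1*139) = 75674720/21 + (-177 - 139) = 75674720/21 - 316 = 75668084/21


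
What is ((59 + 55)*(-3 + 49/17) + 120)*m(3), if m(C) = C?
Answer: 5436/17 ≈ 319.76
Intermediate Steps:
((59 + 55)*(-3 + 49/17) + 120)*m(3) = ((59 + 55)*(-3 + 49/17) + 120)*3 = (114*(-3 + 49*(1/17)) + 120)*3 = (114*(-3 + 49/17) + 120)*3 = (114*(-2/17) + 120)*3 = (-228/17 + 120)*3 = (1812/17)*3 = 5436/17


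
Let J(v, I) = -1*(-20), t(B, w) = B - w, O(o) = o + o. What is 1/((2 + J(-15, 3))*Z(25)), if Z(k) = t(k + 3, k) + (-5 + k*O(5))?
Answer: 1/5456 ≈ 0.00018328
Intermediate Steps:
O(o) = 2*o
Z(k) = -2 + 10*k (Z(k) = ((k + 3) - k) + (-5 + k*(2*5)) = ((3 + k) - k) + (-5 + k*10) = 3 + (-5 + 10*k) = -2 + 10*k)
J(v, I) = 20
1/((2 + J(-15, 3))*Z(25)) = 1/((2 + 20)*(-2 + 10*25)) = 1/(22*(-2 + 250)) = (1/22)/248 = (1/22)*(1/248) = 1/5456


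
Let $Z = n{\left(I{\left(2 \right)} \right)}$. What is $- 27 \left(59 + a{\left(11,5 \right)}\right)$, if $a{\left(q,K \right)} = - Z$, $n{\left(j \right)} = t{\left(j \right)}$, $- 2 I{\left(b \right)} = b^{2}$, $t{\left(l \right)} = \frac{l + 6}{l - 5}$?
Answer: $- \frac{11259}{7} \approx -1608.4$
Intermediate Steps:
$t{\left(l \right)} = \frac{6 + l}{-5 + l}$
$I{\left(b \right)} = - \frac{b^{2}}{2}$
$n{\left(j \right)} = \frac{6 + j}{-5 + j}$
$Z = - \frac{4}{7}$ ($Z = \frac{6 - \frac{2^{2}}{2}}{-5 - \frac{2^{2}}{2}} = \frac{6 - 2}{-5 - 2} = \frac{1}{-7} \cdot 4 = \left(- \frac{1}{7}\right) 4 = - \frac{4}{7} \approx -0.57143$)
$a{\left(q,K \right)} = \frac{4}{7}$ ($a{\left(q,K \right)} = \left(-1\right) \left(- \frac{4}{7}\right) = \frac{4}{7}$)
$- 27 \left(59 + a{\left(11,5 \right)}\right) = - 27 \left(59 + \frac{4}{7}\right) = \left(-27\right) \frac{417}{7} = - \frac{11259}{7}$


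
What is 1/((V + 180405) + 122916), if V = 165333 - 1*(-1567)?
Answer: 1/470221 ≈ 2.1267e-6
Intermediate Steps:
V = 166900 (V = 165333 + 1567 = 166900)
1/((V + 180405) + 122916) = 1/((166900 + 180405) + 122916) = 1/(347305 + 122916) = 1/470221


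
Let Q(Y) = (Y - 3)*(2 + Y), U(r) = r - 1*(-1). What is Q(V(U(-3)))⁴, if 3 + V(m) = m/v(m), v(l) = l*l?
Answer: 2313441/256 ≈ 9036.9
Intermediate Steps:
v(l) = l²
U(r) = 1 + r (U(r) = r + 1 = 1 + r)
V(m) = -3 + 1/m (V(m) = -3 + m/(m²) = -3 + m/m² = -3 + 1/m)
Q(Y) = (-3 + Y)*(2 + Y)
Q(V(U(-3)))⁴ = (-6 + (-3 + 1/(1 - 3))² - (-3 + 1/(1 - 3)))⁴ = (-6 + (-3 + 1/(-2))² - (-3 + 1/(-2)))⁴ = (-6 + (-3 - ½)² - (-3 - ½))⁴ = (-6 + (-7/2)² - 1*(-7/2))⁴ = (-6 + 49/4 + 7/2)⁴ = (39/4)⁴ = 2313441/256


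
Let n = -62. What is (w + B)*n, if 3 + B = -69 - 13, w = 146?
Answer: -3782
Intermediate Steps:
B = -85 (B = -3 + (-69 - 13) = -3 - 82 = -85)
(w + B)*n = (146 - 85)*(-62) = 61*(-62) = -3782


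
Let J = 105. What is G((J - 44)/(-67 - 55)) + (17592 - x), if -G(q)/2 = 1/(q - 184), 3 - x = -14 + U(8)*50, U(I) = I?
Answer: 6632779/369 ≈ 17975.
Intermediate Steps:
x = -383 (x = 3 - (-14 + 8*50) = 3 - (-14 + 400) = 3 - 1*386 = 3 - 386 = -383)
G(q) = -2/(-184 + q) (G(q) = -2/(q - 184) = -2/(-184 + q))
G((J - 44)/(-67 - 55)) + (17592 - x) = -2/(-184 + (105 - 44)/(-67 - 55)) + (17592 - 1*(-383)) = -2/(-184 + 61/(-122)) + (17592 + 383) = -2/(-184 + 61*(-1/122)) + 17975 = -2/(-184 - ½) + 17975 = -2/(-369/2) + 17975 = -2*(-2/369) + 17975 = 4/369 + 17975 = 6632779/369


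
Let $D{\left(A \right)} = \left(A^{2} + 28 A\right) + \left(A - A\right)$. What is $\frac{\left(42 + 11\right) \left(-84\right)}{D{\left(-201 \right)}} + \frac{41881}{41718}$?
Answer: $\frac{423533159}{483553338} \approx 0.87588$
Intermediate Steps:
$D{\left(A \right)} = A^{2} + 28 A$ ($D{\left(A \right)} = \left(A^{2} + 28 A\right) + 0 = A^{2} + 28 A$)
$\frac{\left(42 + 11\right) \left(-84\right)}{D{\left(-201 \right)}} + \frac{41881}{41718} = \frac{\left(42 + 11\right) \left(-84\right)}{\left(-201\right) \left(28 - 201\right)} + \frac{41881}{41718} = \frac{53 \left(-84\right)}{\left(-201\right) \left(-173\right)} + 41881 \cdot \frac{1}{41718} = - \frac{4452}{34773} + \frac{41881}{41718} = \left(-4452\right) \frac{1}{34773} + \frac{41881}{41718} = - \frac{1484}{11591} + \frac{41881}{41718} = \frac{423533159}{483553338}$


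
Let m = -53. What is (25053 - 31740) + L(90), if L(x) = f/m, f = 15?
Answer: -354426/53 ≈ -6687.3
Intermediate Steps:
L(x) = -15/53 (L(x) = 15/(-53) = 15*(-1/53) = -15/53)
(25053 - 31740) + L(90) = (25053 - 31740) - 15/53 = -6687 - 15/53 = -354426/53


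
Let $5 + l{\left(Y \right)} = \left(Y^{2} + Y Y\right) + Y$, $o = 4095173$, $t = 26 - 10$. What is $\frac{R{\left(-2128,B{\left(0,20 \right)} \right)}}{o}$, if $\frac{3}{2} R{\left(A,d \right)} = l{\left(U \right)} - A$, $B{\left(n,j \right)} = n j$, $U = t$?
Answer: $\frac{5302}{12285519} \approx 0.00043157$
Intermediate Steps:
$t = 16$
$U = 16$
$l{\left(Y \right)} = -5 + Y + 2 Y^{2}$ ($l{\left(Y \right)} = -5 + \left(\left(Y^{2} + Y Y\right) + Y\right) = -5 + \left(\left(Y^{2} + Y^{2}\right) + Y\right) = -5 + \left(2 Y^{2} + Y\right) = -5 + \left(Y + 2 Y^{2}\right) = -5 + Y + 2 Y^{2}$)
$B{\left(n,j \right)} = j n$
$R{\left(A,d \right)} = \frac{1046}{3} - \frac{2 A}{3}$ ($R{\left(A,d \right)} = \frac{2 \left(\left(-5 + 16 + 2 \cdot 16^{2}\right) - A\right)}{3} = \frac{2 \left(\left(-5 + 16 + 2 \cdot 256\right) - A\right)}{3} = \frac{2 \left(\left(-5 + 16 + 512\right) - A\right)}{3} = \frac{2 \left(523 - A\right)}{3} = \frac{1046}{3} - \frac{2 A}{3}$)
$\frac{R{\left(-2128,B{\left(0,20 \right)} \right)}}{o} = \frac{\frac{1046}{3} - - \frac{4256}{3}}{4095173} = \left(\frac{1046}{3} + \frac{4256}{3}\right) \frac{1}{4095173} = \frac{5302}{3} \cdot \frac{1}{4095173} = \frac{5302}{12285519}$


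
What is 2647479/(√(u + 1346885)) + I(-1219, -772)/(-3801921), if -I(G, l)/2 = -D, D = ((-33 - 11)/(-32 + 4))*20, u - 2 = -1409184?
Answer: -440/26613447 - 2647479*I*√62297/62297 ≈ -1.6533e-5 - 10607.0*I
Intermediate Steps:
u = -1409182 (u = 2 - 1409184 = -1409182)
D = 220/7 (D = -44/(-28)*20 = -44*(-1/28)*20 = (11/7)*20 = 220/7 ≈ 31.429)
I(G, l) = 440/7 (I(G, l) = -(-2)*220/7 = -2*(-220/7) = 440/7)
2647479/(√(u + 1346885)) + I(-1219, -772)/(-3801921) = 2647479/(√(-1409182 + 1346885)) + (440/7)/(-3801921) = 2647479/(√(-62297)) + (440/7)*(-1/3801921) = 2647479/((I*√62297)) - 440/26613447 = 2647479*(-I*√62297/62297) - 440/26613447 = -2647479*I*√62297/62297 - 440/26613447 = -440/26613447 - 2647479*I*√62297/62297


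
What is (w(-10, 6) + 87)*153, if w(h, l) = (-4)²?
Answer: 15759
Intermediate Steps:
w(h, l) = 16
(w(-10, 6) + 87)*153 = (16 + 87)*153 = 103*153 = 15759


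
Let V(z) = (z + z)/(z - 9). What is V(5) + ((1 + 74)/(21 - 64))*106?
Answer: -16115/86 ≈ -187.38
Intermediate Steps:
V(z) = 2*z/(-9 + z) (V(z) = (2*z)/(-9 + z) = 2*z/(-9 + z))
V(5) + ((1 + 74)/(21 - 64))*106 = 2*5/(-9 + 5) + ((1 + 74)/(21 - 64))*106 = 2*5/(-4) + (75/(-43))*106 = 2*5*(-1/4) + (75*(-1/43))*106 = -5/2 - 75/43*106 = -5/2 - 7950/43 = -16115/86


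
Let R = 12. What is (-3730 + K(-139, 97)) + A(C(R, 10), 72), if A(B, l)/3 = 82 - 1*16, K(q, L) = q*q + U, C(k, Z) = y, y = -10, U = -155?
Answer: 15634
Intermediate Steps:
C(k, Z) = -10
K(q, L) = -155 + q**2 (K(q, L) = q*q - 155 = q**2 - 155 = -155 + q**2)
A(B, l) = 198 (A(B, l) = 3*(82 - 1*16) = 3*(82 - 16) = 3*66 = 198)
(-3730 + K(-139, 97)) + A(C(R, 10), 72) = (-3730 + (-155 + (-139)**2)) + 198 = (-3730 + (-155 + 19321)) + 198 = (-3730 + 19166) + 198 = 15436 + 198 = 15634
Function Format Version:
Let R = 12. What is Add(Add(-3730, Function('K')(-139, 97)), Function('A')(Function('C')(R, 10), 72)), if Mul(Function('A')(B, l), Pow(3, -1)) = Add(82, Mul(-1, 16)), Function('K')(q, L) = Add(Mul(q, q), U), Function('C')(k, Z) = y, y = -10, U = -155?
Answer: 15634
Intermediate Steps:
Function('C')(k, Z) = -10
Function('K')(q, L) = Add(-155, Pow(q, 2)) (Function('K')(q, L) = Add(Mul(q, q), -155) = Add(Pow(q, 2), -155) = Add(-155, Pow(q, 2)))
Function('A')(B, l) = 198 (Function('A')(B, l) = Mul(3, Add(82, Mul(-1, 16))) = Mul(3, Add(82, -16)) = Mul(3, 66) = 198)
Add(Add(-3730, Function('K')(-139, 97)), Function('A')(Function('C')(R, 10), 72)) = Add(Add(-3730, Add(-155, Pow(-139, 2))), 198) = Add(Add(-3730, Add(-155, 19321)), 198) = Add(Add(-3730, 19166), 198) = Add(15436, 198) = 15634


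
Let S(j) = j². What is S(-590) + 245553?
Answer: 593653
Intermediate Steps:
S(-590) + 245553 = (-590)² + 245553 = 348100 + 245553 = 593653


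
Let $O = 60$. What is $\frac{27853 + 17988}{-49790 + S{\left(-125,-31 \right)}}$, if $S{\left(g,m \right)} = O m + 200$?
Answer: $- \frac{45841}{51450} \approx -0.89098$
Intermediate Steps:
$S{\left(g,m \right)} = 200 + 60 m$ ($S{\left(g,m \right)} = 60 m + 200 = 200 + 60 m$)
$\frac{27853 + 17988}{-49790 + S{\left(-125,-31 \right)}} = \frac{27853 + 17988}{-49790 + \left(200 + 60 \left(-31\right)\right)} = \frac{45841}{-49790 + \left(200 - 1860\right)} = \frac{45841}{-49790 - 1660} = \frac{45841}{-51450} = 45841 \left(- \frac{1}{51450}\right) = - \frac{45841}{51450}$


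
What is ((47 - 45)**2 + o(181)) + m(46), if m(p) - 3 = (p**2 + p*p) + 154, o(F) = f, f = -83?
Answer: 4310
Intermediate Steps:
o(F) = -83
m(p) = 157 + 2*p**2 (m(p) = 3 + ((p**2 + p*p) + 154) = 3 + ((p**2 + p**2) + 154) = 3 + (2*p**2 + 154) = 3 + (154 + 2*p**2) = 157 + 2*p**2)
((47 - 45)**2 + o(181)) + m(46) = ((47 - 45)**2 - 83) + (157 + 2*46**2) = (2**2 - 83) + (157 + 2*2116) = (4 - 83) + (157 + 4232) = -79 + 4389 = 4310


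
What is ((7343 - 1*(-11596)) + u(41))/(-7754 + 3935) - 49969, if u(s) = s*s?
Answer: -190852231/3819 ≈ -49974.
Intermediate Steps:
u(s) = s²
((7343 - 1*(-11596)) + u(41))/(-7754 + 3935) - 49969 = ((7343 - 1*(-11596)) + 41²)/(-7754 + 3935) - 49969 = ((7343 + 11596) + 1681)/(-3819) - 49969 = (18939 + 1681)*(-1/3819) - 49969 = 20620*(-1/3819) - 49969 = -20620/3819 - 49969 = -190852231/3819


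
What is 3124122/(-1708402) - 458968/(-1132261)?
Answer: -1376609825353/967178478461 ≈ -1.4233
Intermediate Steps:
3124122/(-1708402) - 458968/(-1132261) = 3124122*(-1/1708402) - 458968*(-1/1132261) = -1562061/854201 + 458968/1132261 = -1376609825353/967178478461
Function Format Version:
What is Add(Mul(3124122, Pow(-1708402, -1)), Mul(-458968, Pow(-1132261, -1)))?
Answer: Rational(-1376609825353, 967178478461) ≈ -1.4233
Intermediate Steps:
Add(Mul(3124122, Pow(-1708402, -1)), Mul(-458968, Pow(-1132261, -1))) = Add(Mul(3124122, Rational(-1, 1708402)), Mul(-458968, Rational(-1, 1132261))) = Add(Rational(-1562061, 854201), Rational(458968, 1132261)) = Rational(-1376609825353, 967178478461)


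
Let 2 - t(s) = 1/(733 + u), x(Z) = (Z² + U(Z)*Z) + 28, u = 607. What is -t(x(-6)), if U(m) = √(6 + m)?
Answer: -2679/1340 ≈ -1.9993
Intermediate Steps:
x(Z) = 28 + Z² + Z*√(6 + Z) (x(Z) = (Z² + √(6 + Z)*Z) + 28 = (Z² + Z*√(6 + Z)) + 28 = 28 + Z² + Z*√(6 + Z))
t(s) = 2679/1340 (t(s) = 2 - 1/(733 + 607) = 2 - 1/1340 = 2679/1340)
-t(x(-6)) = -1*2679/1340 = -2679/1340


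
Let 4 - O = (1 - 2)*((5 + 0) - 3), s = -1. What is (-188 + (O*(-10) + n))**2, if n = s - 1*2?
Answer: 63001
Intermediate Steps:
n = -3 (n = -1 - 1*2 = -1 - 2 = -3)
O = 6 (O = 4 - (1 - 2)*((5 + 0) - 3) = 4 - (-1)*(5 - 3) = 4 - (-1)*2 = 4 - 1*(-2) = 4 + 2 = 6)
(-188 + (O*(-10) + n))**2 = (-188 + (6*(-10) - 3))**2 = (-188 + (-60 - 3))**2 = (-188 - 63)**2 = (-251)**2 = 63001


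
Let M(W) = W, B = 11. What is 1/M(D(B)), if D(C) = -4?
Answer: -1/4 ≈ -0.25000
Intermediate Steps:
1/M(D(B)) = 1/(-4) = -1/4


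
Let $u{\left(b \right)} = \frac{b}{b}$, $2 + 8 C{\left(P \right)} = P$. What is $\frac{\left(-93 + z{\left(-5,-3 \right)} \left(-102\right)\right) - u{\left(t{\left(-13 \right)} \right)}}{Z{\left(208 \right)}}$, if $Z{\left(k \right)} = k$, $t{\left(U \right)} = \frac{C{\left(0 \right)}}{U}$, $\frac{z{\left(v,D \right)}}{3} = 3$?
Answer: $- \frac{253}{52} \approx -4.8654$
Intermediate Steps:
$z{\left(v,D \right)} = 9$ ($z{\left(v,D \right)} = 3 \cdot 3 = 9$)
$C{\left(P \right)} = - \frac{1}{4} + \frac{P}{8}$
$t{\left(U \right)} = - \frac{1}{4 U}$ ($t{\left(U \right)} = \frac{- \frac{1}{4} + \frac{1}{8} \cdot 0}{U} = \frac{- \frac{1}{4} + 0}{U} = - \frac{1}{4 U}$)
$u{\left(b \right)} = 1$
$\frac{\left(-93 + z{\left(-5,-3 \right)} \left(-102\right)\right) - u{\left(t{\left(-13 \right)} \right)}}{Z{\left(208 \right)}} = \frac{\left(-93 + 9 \left(-102\right)\right) - 1}{208} = \left(\left(-93 - 918\right) - 1\right) \frac{1}{208} = \left(-1011 - 1\right) \frac{1}{208} = \left(-1012\right) \frac{1}{208} = - \frac{253}{52}$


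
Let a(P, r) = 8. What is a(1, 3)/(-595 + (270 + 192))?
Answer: -8/133 ≈ -0.060150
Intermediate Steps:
a(1, 3)/(-595 + (270 + 192)) = 8/(-595 + (270 + 192)) = 8/(-595 + 462) = 8/(-133) = 8*(-1/133) = -8/133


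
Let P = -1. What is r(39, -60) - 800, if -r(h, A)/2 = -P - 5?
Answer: -792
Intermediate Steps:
r(h, A) = 8 (r(h, A) = -2*(-1*(-1) - 5) = -2*(1 - 5) = -2*(-4) = 8)
r(39, -60) - 800 = 8 - 800 = -792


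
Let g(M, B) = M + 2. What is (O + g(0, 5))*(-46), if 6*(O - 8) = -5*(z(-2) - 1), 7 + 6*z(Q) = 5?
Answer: -4600/9 ≈ -511.11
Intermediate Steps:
g(M, B) = 2 + M
z(Q) = -1/3 (z(Q) = -7/6 + (1/6)*5 = -7/6 + 5/6 = -1/3)
O = 82/9 (O = 8 + (-5*(-1/3 - 1))/6 = 8 + (-5*(-4/3))/6 = 8 + (1/6)*(20/3) = 8 + 10/9 = 82/9 ≈ 9.1111)
(O + g(0, 5))*(-46) = (82/9 + (2 + 0))*(-46) = (82/9 + 2)*(-46) = (100/9)*(-46) = -4600/9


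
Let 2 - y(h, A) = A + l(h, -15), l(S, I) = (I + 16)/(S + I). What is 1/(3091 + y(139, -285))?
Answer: 124/418871 ≈ 0.00029603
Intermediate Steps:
l(S, I) = (16 + I)/(I + S)
y(h, A) = 2 - A - 1/(-15 + h) (y(h, A) = 2 - (A + (16 - 15)/(-15 + h)) = 2 - (A + 1/(-15 + h)) = 2 + (-A - 1/(-15 + h)) = 2 - A - 1/(-15 + h))
1/(3091 + y(139, -285)) = 1/(3091 + (-1 + (-15 + 139)*(2 - 1*(-285)))/(-15 + 139)) = 1/(3091 + (-1 + 124*(2 + 285))/124) = 1/(3091 + (-1 + 124*287)/124) = 1/(3091 + (-1 + 35588)/124) = 1/(3091 + (1/124)*35587) = 1/(3091 + 35587/124) = 1/(418871/124) = 124/418871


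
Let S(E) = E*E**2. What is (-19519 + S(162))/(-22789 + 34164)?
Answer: 4232009/11375 ≈ 372.04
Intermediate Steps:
S(E) = E**3
(-19519 + S(162))/(-22789 + 34164) = (-19519 + 162**3)/(-22789 + 34164) = (-19519 + 4251528)/11375 = 4232009*(1/11375) = 4232009/11375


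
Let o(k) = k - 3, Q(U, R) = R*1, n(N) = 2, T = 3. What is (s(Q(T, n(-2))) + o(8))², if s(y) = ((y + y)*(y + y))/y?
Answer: 169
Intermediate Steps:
Q(U, R) = R
o(k) = -3 + k
s(y) = 4*y (s(y) = ((2*y)*(2*y))/y = (4*y²)/y = 4*y)
(s(Q(T, n(-2))) + o(8))² = (4*2 + (-3 + 8))² = (8 + 5)² = 13² = 169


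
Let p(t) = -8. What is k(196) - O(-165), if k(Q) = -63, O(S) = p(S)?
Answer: -55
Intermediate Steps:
O(S) = -8
k(196) - O(-165) = -63 - 1*(-8) = -63 + 8 = -55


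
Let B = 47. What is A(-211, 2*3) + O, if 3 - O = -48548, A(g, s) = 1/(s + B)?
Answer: 2573204/53 ≈ 48551.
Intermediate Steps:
A(g, s) = 1/(47 + s) (A(g, s) = 1/(s + 47) = 1/(47 + s))
O = 48551 (O = 3 - 1*(-48548) = 3 + 48548 = 48551)
A(-211, 2*3) + O = 1/(47 + 2*3) + 48551 = 1/(47 + 6) + 48551 = 1/53 + 48551 = 2573204/53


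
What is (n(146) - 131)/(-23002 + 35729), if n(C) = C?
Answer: 15/12727 ≈ 0.0011786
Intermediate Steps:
(n(146) - 131)/(-23002 + 35729) = (146 - 131)/(-23002 + 35729) = 15/12727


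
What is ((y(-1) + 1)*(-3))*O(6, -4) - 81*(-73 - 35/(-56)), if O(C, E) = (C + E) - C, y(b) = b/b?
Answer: 47091/8 ≈ 5886.4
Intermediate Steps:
y(b) = 1
O(C, E) = E
((y(-1) + 1)*(-3))*O(6, -4) - 81*(-73 - 35/(-56)) = ((1 + 1)*(-3))*(-4) - 81*(-73 - 35/(-56)) = (2*(-3))*(-4) - 81*(-73 - 35*(-1)/56) = -6*(-4) - 81*(-73 - 1*(-5/8)) = 24 - 81*(-73 + 5/8) = 24 - 81*(-579/8) = 24 + 46899/8 = 47091/8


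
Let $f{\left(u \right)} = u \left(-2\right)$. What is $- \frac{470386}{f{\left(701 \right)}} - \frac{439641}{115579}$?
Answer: $\frac{26875183406}{81020879} \approx 331.71$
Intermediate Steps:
$f{\left(u \right)} = - 2 u$
$- \frac{470386}{f{\left(701 \right)}} - \frac{439641}{115579} = - \frac{470386}{\left(-2\right) 701} - \frac{439641}{115579} = - \frac{470386}{-1402} - \frac{439641}{115579} = \left(-470386\right) \left(- \frac{1}{1402}\right) - \frac{439641}{115579} = \frac{235193}{701} - \frac{439641}{115579} = \frac{26875183406}{81020879}$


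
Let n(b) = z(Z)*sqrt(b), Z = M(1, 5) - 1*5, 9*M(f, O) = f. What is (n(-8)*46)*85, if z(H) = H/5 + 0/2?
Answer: -68816*I*sqrt(2)/9 ≈ -10813.0*I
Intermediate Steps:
M(f, O) = f/9
Z = -44/9 (Z = (1/9)*1 - 1*5 = 1/9 - 5 = -44/9 ≈ -4.8889)
z(H) = H/5 (z(H) = H*(1/5) + 0*(1/2) = H/5 + 0 = H/5)
n(b) = -44*sqrt(b)/45 (n(b) = ((1/5)*(-44/9))*sqrt(b) = -44*sqrt(b)/45)
(n(-8)*46)*85 = (-88*I*sqrt(2)/45*46)*85 = -4048*I*sqrt(2)/45*85 = -68816*I*sqrt(2)/9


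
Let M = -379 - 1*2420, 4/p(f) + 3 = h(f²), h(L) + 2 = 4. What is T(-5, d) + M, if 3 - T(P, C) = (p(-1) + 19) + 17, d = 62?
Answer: -2828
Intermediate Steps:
h(L) = 2 (h(L) = -2 + 4 = 2)
p(f) = -4 (p(f) = 4/(-3 + 2) = 4/(-1) = 4*(-1) = -4)
T(P, C) = -29 (T(P, C) = 3 - ((-4 + 19) + 17) = 3 - (15 + 17) = 3 - 1*32 = 3 - 32 = -29)
M = -2799 (M = -379 - 2420 = -2799)
T(-5, d) + M = -29 - 2799 = -2828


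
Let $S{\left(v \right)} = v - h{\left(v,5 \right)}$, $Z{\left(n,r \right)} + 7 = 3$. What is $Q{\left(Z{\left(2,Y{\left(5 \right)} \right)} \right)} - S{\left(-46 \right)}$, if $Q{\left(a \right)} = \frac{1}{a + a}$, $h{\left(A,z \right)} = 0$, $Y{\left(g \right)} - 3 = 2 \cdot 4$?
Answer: $\frac{367}{8} \approx 45.875$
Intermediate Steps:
$Y{\left(g \right)} = 11$ ($Y{\left(g \right)} = 3 + 2 \cdot 4 = 3 + 8 = 11$)
$Z{\left(n,r \right)} = -4$ ($Z{\left(n,r \right)} = -7 + 3 = -4$)
$S{\left(v \right)} = v$ ($S{\left(v \right)} = v - 0 = v + 0 = v$)
$Q{\left(a \right)} = \frac{1}{2 a}$
$Q{\left(Z{\left(2,Y{\left(5 \right)} \right)} \right)} - S{\left(-46 \right)} = \frac{1}{2 \left(-4\right)} - -46 = \frac{1}{2} \left(- \frac{1}{4}\right) + 46 = - \frac{1}{8} + 46 = \frac{367}{8}$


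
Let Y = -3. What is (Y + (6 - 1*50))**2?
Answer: 2209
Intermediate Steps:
(Y + (6 - 1*50))**2 = (-3 + (6 - 1*50))**2 = (-3 + (6 - 50))**2 = (-3 - 44)**2 = (-47)**2 = 2209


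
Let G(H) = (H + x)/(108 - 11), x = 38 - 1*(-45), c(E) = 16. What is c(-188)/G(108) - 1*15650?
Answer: -2987598/191 ≈ -15642.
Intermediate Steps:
x = 83 (x = 38 + 45 = 83)
G(H) = 83/97 + H/97 (G(H) = (H + 83)/(108 - 11) = (83 + H)/97 = (83 + H)*(1/97) = 83/97 + H/97)
c(-188)/G(108) - 1*15650 = 16/(83/97 + (1/97)*108) - 1*15650 = 16/(83/97 + 108/97) - 15650 = 16/(191/97) - 15650 = 16*(97/191) - 15650 = 1552/191 - 15650 = -2987598/191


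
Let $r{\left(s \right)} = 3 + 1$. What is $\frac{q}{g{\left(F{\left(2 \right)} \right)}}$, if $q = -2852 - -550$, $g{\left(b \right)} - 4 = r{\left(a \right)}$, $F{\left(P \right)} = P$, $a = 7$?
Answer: $- \frac{1151}{4} \approx -287.75$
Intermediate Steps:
$r{\left(s \right)} = 4$
$g{\left(b \right)} = 8$ ($g{\left(b \right)} = 4 + 4 = 8$)
$q = -2302$ ($q = -2852 + 550 = -2302$)
$\frac{q}{g{\left(F{\left(2 \right)} \right)}} = - \frac{2302}{8} = \left(-2302\right) \frac{1}{8} = - \frac{1151}{4}$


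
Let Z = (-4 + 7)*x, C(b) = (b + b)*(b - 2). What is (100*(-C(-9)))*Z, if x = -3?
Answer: 178200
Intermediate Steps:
C(b) = 2*b*(-2 + b) (C(b) = (2*b)*(-2 + b) = 2*b*(-2 + b))
Z = -9 (Z = (-4 + 7)*(-3) = 3*(-3) = -9)
(100*(-C(-9)))*Z = (100*(-2*(-9)*(-2 - 9)))*(-9) = (100*(-2*(-9)*(-11)))*(-9) = (100*(-1*198))*(-9) = (100*(-198))*(-9) = -19800*(-9) = 178200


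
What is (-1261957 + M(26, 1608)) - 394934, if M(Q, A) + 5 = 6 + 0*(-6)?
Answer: -1656890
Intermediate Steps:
M(Q, A) = 1 (M(Q, A) = -5 + (6 + 0*(-6)) = -5 + (6 + 0) = -5 + 6 = 1)
(-1261957 + M(26, 1608)) - 394934 = (-1261957 + 1) - 394934 = -1261956 - 394934 = -1656890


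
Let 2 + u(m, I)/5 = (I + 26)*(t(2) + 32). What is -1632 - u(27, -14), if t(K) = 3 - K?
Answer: -3602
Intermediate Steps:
u(m, I) = 4280 + 165*I (u(m, I) = -10 + 5*((I + 26)*((3 - 1*2) + 32)) = -10 + 5*((26 + I)*((3 - 2) + 32)) = -10 + 5*((26 + I)*(1 + 32)) = -10 + 5*((26 + I)*33) = -10 + 5*(858 + 33*I) = -10 + (4290 + 165*I) = 4280 + 165*I)
-1632 - u(27, -14) = -1632 - (4280 + 165*(-14)) = -1632 - (4280 - 2310) = -1632 - 1*1970 = -1632 - 1970 = -3602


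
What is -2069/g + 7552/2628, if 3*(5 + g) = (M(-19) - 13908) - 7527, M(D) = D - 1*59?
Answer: 4969207/1571544 ≈ 3.1620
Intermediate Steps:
M(D) = -59 + D (M(D) = D - 59 = -59 + D)
g = -7176 (g = -5 + (((-59 - 19) - 13908) - 7527)/3 = -5 + ((-78 - 13908) - 7527)/3 = -5 + (-13986 - 7527)/3 = -5 + (⅓)*(-21513) = -5 - 7171 = -7176)
-2069/g + 7552/2628 = -2069/(-7176) + 7552/2628 = -2069*(-1/7176) + 7552*(1/2628) = 2069/7176 + 1888/657 = 4969207/1571544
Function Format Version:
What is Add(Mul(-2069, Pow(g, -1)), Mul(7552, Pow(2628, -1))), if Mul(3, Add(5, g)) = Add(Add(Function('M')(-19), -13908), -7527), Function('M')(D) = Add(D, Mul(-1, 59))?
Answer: Rational(4969207, 1571544) ≈ 3.1620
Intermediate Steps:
Function('M')(D) = Add(-59, D) (Function('M')(D) = Add(D, -59) = Add(-59, D))
g = -7176 (g = Add(-5, Mul(Rational(1, 3), Add(Add(Add(-59, -19), -13908), -7527))) = Add(-5, Mul(Rational(1, 3), Add(Add(-78, -13908), -7527))) = Add(-5, Mul(Rational(1, 3), Add(-13986, -7527))) = Add(-5, Mul(Rational(1, 3), -21513)) = Add(-5, -7171) = -7176)
Add(Mul(-2069, Pow(g, -1)), Mul(7552, Pow(2628, -1))) = Add(Mul(-2069, Pow(-7176, -1)), Mul(7552, Pow(2628, -1))) = Add(Mul(-2069, Rational(-1, 7176)), Mul(7552, Rational(1, 2628))) = Add(Rational(2069, 7176), Rational(1888, 657)) = Rational(4969207, 1571544)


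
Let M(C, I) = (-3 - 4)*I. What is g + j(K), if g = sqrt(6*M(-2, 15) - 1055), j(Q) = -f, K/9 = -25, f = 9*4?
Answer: -36 + I*sqrt(1685) ≈ -36.0 + 41.049*I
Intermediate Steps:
M(C, I) = -7*I
f = 36
K = -225 (K = 9*(-25) = -225)
j(Q) = -36 (j(Q) = -1*36 = -36)
g = I*sqrt(1685) (g = sqrt(6*(-7*15) - 1055) = sqrt(6*(-105) - 1055) = sqrt(-630 - 1055) = sqrt(-1685) = I*sqrt(1685) ≈ 41.049*I)
g + j(K) = I*sqrt(1685) - 36 = -36 + I*sqrt(1685)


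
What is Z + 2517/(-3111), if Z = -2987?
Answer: -3098358/1037 ≈ -2987.8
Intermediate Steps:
Z + 2517/(-3111) = -2987 + 2517/(-3111) = -2987 + 2517*(-1/3111) = -2987 - 839/1037 = -3098358/1037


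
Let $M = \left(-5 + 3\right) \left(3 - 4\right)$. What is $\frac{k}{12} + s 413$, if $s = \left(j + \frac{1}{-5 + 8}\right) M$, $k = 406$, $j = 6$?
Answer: $\frac{31591}{6} \approx 5265.2$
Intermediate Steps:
$M = 2$ ($M = \left(-2\right) \left(-1\right) = 2$)
$s = \frac{38}{3}$ ($s = \left(6 + \frac{1}{-5 + 8}\right) 2 = \left(6 + \frac{1}{3}\right) 2 = \frac{19}{3} \cdot 2 = \frac{38}{3} \approx 12.667$)
$\frac{k}{12} + s 413 = \frac{406}{12} + \frac{38}{3} \cdot 413 = 406 \cdot \frac{1}{12} + \frac{15694}{3} = \frac{203}{6} + \frac{15694}{3} = \frac{31591}{6}$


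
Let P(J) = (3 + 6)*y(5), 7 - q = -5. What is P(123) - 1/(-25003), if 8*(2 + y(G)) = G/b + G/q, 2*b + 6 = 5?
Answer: -23027731/800096 ≈ -28.781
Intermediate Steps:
b = -1/2 (b = -3 + (1/2)*5 = -3 + 5/2 = -1/2 ≈ -0.50000)
q = 12 (q = 7 - 1*(-5) = 7 + 5 = 12)
y(G) = -2 - 23*G/96 (y(G) = -2 + (G/(-1/2) + G/12)/8 = -2 + (G*(-2) + G*(1/12))/8 = -2 + (-2*G + G/12)/8 = -2 + (-23*G/12)/8 = -2 - 23*G/96)
P(J) = -921/32 (P(J) = (3 + 6)*(-2 - 23/96*5) = 9*(-2 - 115/96) = 9*(-307/96) = -921/32)
P(123) - 1/(-25003) = -921/32 - 1/(-25003) = -921/32 - 1*(-1/25003) = -921/32 + 1/25003 = -23027731/800096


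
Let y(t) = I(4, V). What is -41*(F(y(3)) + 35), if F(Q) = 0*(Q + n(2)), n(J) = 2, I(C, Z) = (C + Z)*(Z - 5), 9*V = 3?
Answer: -1435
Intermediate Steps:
V = 1/3 (V = (1/9)*3 = 1/3 ≈ 0.33333)
I(C, Z) = (-5 + Z)*(C + Z) (I(C, Z) = (C + Z)*(-5 + Z) = (-5 + Z)*(C + Z))
y(t) = -182/9 (y(t) = (1/3)**2 - 5*4 - 5*1/3 + 4*(1/3) = 1/9 - 20 - 5/3 + 4/3 = -182/9)
F(Q) = 0 (F(Q) = 0*(Q + 2) = 0*(2 + Q) = 0)
-41*(F(y(3)) + 35) = -41*(0 + 35) = -41*35 = -1435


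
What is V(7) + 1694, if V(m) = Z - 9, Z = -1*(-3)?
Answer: 1688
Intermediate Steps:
Z = 3
V(m) = -6 (V(m) = 3 - 9 = -6)
V(7) + 1694 = -6 + 1694 = 1688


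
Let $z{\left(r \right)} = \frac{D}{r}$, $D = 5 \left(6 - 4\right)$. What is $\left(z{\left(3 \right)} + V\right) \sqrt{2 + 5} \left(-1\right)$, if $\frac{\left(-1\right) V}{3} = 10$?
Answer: $\frac{80 \sqrt{7}}{3} \approx 70.553$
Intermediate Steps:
$V = -30$ ($V = \left(-3\right) 10 = -30$)
$D = 10$ ($D = 5 \cdot 2 = 10$)
$z{\left(r \right)} = \frac{10}{r}$
$\left(z{\left(3 \right)} + V\right) \sqrt{2 + 5} \left(-1\right) = \left(\frac{10}{3} - 30\right) \sqrt{2 + 5} \left(-1\right) = \left(10 \cdot \frac{1}{3} - 30\right) \sqrt{7} \left(-1\right) = \left(\frac{10}{3} - 30\right) \left(- \sqrt{7}\right) = - \frac{80 \left(- \sqrt{7}\right)}{3} = \frac{80 \sqrt{7}}{3}$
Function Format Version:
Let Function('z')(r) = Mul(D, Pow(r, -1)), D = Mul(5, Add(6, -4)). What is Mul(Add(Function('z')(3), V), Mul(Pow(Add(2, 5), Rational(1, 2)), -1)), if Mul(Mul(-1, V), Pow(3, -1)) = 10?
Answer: Mul(Rational(80, 3), Pow(7, Rational(1, 2))) ≈ 70.553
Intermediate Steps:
V = -30 (V = Mul(-3, 10) = -30)
D = 10 (D = Mul(5, 2) = 10)
Function('z')(r) = Mul(10, Pow(r, -1))
Mul(Add(Function('z')(3), V), Mul(Pow(Add(2, 5), Rational(1, 2)), -1)) = Mul(Add(Mul(10, Pow(3, -1)), -30), Mul(Pow(Add(2, 5), Rational(1, 2)), -1)) = Mul(Add(Mul(10, Rational(1, 3)), -30), Mul(Pow(7, Rational(1, 2)), -1)) = Mul(Add(Rational(10, 3), -30), Mul(-1, Pow(7, Rational(1, 2)))) = Mul(Rational(-80, 3), Mul(-1, Pow(7, Rational(1, 2)))) = Mul(Rational(80, 3), Pow(7, Rational(1, 2)))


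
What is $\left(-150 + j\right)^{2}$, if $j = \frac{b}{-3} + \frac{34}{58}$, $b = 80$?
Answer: $\frac{234671761}{7569} \approx 31004.0$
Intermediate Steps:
$j = - \frac{2269}{87}$ ($j = \frac{80}{-3} + \frac{34}{58} = 80 \left(- \frac{1}{3}\right) + 34 \cdot \frac{1}{58} = - \frac{80}{3} + \frac{17}{29} = - \frac{2269}{87} \approx -26.08$)
$\left(-150 + j\right)^{2} = \left(-150 - \frac{2269}{87}\right)^{2} = \left(- \frac{15319}{87}\right)^{2} = \frac{234671761}{7569}$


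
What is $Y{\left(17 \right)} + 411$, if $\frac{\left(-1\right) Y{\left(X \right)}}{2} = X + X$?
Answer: $343$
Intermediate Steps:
$Y{\left(X \right)} = - 4 X$ ($Y{\left(X \right)} = - 2 \left(X + X\right) = - 2 \cdot 2 X = - 4 X$)
$Y{\left(17 \right)} + 411 = \left(-4\right) 17 + 411 = -68 + 411 = 343$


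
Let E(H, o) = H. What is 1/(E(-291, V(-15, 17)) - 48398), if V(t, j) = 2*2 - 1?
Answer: -1/48689 ≈ -2.0539e-5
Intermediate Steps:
V(t, j) = 3 (V(t, j) = 4 - 1 = 3)
1/(E(-291, V(-15, 17)) - 48398) = 1/(-291 - 48398) = 1/(-48689) = -1/48689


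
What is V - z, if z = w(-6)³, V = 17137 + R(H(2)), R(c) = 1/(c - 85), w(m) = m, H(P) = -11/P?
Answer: 3140891/181 ≈ 17353.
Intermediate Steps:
R(c) = 1/(-85 + c)
V = 3101795/181 (V = 17137 + 1/(-85 - 11/2) = 17137 + 1/(-181/2) = 17137 - 2/181 = 3101795/181 ≈ 17137.)
z = -216 (z = (-6)³ = -216)
V - z = 3101795/181 - 1*(-216) = 3101795/181 + 216 = 3140891/181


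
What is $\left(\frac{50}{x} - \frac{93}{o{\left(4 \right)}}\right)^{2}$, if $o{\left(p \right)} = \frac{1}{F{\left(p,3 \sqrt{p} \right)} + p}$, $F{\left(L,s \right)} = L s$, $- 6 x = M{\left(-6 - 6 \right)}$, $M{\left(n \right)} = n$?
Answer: $6651241$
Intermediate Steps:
$x = 2$ ($x = - \frac{-6 - 6}{6} = \left(- \frac{1}{6}\right) \left(-12\right) = 2$)
$o{\left(p \right)} = \frac{1}{p + 3 p^{\frac{3}{2}}}$ ($o{\left(p \right)} = \frac{1}{p 3 \sqrt{p} + p} = \frac{1}{3 p^{\frac{3}{2}} + p} = \frac{1}{p + 3 p^{\frac{3}{2}}}$)
$\left(\frac{50}{x} - \frac{93}{o{\left(4 \right)}}\right)^{2} = \left(\frac{50}{2} - \frac{93}{\frac{1}{4 + 3 \cdot 4^{\frac{3}{2}}}}\right)^{2} = \left(50 \cdot \frac{1}{2} - \frac{93}{\frac{1}{4 + 3 \cdot 8}}\right)^{2} = \left(25 - \frac{93}{\frac{1}{4 + 24}}\right)^{2} = \left(25 - \frac{93}{\frac{1}{28}}\right)^{2} = \left(25 - 93 \frac{1}{\frac{1}{28}}\right)^{2} = \left(25 - 2604\right)^{2} = \left(-2579\right)^{2} = 6651241$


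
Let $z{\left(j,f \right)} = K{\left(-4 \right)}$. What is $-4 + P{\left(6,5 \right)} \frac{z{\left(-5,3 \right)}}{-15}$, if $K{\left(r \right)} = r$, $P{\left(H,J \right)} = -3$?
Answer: $- \frac{24}{5} \approx -4.8$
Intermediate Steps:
$z{\left(j,f \right)} = -4$
$-4 + P{\left(6,5 \right)} \frac{z{\left(-5,3 \right)}}{-15} = -4 - 3 \left(- \frac{4}{-15}\right) = -4 - 3 \left(\left(-4\right) \left(- \frac{1}{15}\right)\right) = -4 - \frac{4}{5} = - \frac{24}{5}$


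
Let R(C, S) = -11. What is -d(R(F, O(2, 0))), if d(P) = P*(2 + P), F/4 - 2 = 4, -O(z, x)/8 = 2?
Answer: -99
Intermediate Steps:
O(z, x) = -16 (O(z, x) = -8*2 = -16)
F = 24 (F = 8 + 4*4 = 8 + 16 = 24)
-d(R(F, O(2, 0))) = -(-11)*(2 - 11) = -(-11)*(-9) = -1*99 = -99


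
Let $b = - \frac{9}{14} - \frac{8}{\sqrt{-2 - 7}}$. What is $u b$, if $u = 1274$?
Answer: $-819 + \frac{10192 i}{3} \approx -819.0 + 3397.3 i$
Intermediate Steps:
$b = - \frac{9}{14} + \frac{8 i}{3}$ ($b = \left(-9\right) \frac{1}{14} - \frac{8}{\sqrt{-9}} = - \frac{9}{14} - \frac{8}{3 i} = - \frac{9}{14} - 8 \left(- \frac{i}{3}\right) = - \frac{9}{14} + \frac{8 i}{3} \approx -0.64286 + 2.6667 i$)
$u b = 1274 \left(- \frac{9}{14} + \frac{8 i}{3}\right) = -819 + \frac{10192 i}{3}$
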